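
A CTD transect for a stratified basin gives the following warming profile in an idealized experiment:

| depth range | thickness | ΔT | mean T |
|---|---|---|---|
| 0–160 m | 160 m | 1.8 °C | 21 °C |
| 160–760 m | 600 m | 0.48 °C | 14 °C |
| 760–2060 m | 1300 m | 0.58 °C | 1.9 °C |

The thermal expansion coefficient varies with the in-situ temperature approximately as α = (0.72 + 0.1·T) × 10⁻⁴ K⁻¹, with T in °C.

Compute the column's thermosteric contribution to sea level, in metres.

0.211 m of thermosteric rise

Layer 1: α = (0.72 + 0.1×21)×10⁻⁴ = 2.82×10⁻⁴ K⁻¹
Layer 2: α = (0.72 + 0.1×14)×10⁻⁴ = 2.12×10⁻⁴ K⁻¹
Layer 3: α = (0.72 + 0.1×1.9)×10⁻⁴ = 0.91×10⁻⁴ K⁻¹
0–160 m: 1.8 × 2.82×10⁻⁴ × 160 = 0.081216 m
160–760 m: 600 × 0.48 × 2.12×10⁻⁴ = 0.061056 m
1300 × 0.58 × 0.91×10⁻⁴ = 0.068614 m
Δh = 0.081216 + 0.061056 + 0.068614 = 0.210886 m ≈ 0.211 m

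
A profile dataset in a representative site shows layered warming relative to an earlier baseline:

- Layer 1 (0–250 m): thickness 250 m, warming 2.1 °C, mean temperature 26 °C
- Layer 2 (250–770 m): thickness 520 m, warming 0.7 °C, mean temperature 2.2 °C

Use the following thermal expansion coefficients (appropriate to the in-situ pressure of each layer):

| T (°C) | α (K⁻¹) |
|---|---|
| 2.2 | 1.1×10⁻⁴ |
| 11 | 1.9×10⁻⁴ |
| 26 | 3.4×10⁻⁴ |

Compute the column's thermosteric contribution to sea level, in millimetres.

Layer 1 at 26 °C → α = 3.4×10⁻⁴ K⁻¹
Layer 2 at 2.2 °C → α = 1.1×10⁻⁴ K⁻¹
0–250 m: 250 × 2.1 × 3.4×10⁻⁴ = 0.17850 m
Layer 2: 520 × 1.1×10⁻⁴ × 0.7 = 0.04004 m
Δh = 0.17850 + 0.04004 = 0.21854 m ≈ 219 mm

Δh = 219 mm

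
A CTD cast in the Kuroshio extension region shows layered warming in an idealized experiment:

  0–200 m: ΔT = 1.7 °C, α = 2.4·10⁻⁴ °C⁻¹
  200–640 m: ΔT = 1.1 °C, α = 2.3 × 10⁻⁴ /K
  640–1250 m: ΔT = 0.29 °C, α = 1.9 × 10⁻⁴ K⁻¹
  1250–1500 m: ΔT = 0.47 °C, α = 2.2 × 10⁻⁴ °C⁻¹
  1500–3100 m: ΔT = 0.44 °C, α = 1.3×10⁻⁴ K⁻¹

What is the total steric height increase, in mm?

Layer 1: 2.4×10⁻⁴ × 1.7 × 200 = 0.08160 m
Layer 2: 1.1 × 2.3×10⁻⁴ × 440 = 0.11132 m
640–1250 m: 610 × 0.29 × 1.9×10⁻⁴ = 0.033611 m
250 × 0.47 × 2.2×10⁻⁴ = 0.02585 m
1500–3100 m: 1.3×10⁻⁴ × 0.44 × 1600 = 0.09152 m
Δh = 0.08160 + 0.11132 + 0.033611 + 0.02585 + 0.09152 = 0.343901 m

344 mm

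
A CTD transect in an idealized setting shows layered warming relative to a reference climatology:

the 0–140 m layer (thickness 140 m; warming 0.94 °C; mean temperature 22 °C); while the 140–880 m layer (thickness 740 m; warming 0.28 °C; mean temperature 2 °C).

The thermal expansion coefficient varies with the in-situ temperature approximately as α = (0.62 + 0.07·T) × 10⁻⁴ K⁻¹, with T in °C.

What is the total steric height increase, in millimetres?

Δh = 44.2 mm

Layer 1: α = (0.62 + 0.07×22)×10⁻⁴ = 2.16×10⁻⁴ K⁻¹
Layer 2: α = (0.62 + 0.07×2)×10⁻⁴ = 0.76×10⁻⁴ K⁻¹
0–140 m: 0.94 × 2.16×10⁻⁴ × 140 = 0.0284256 m
140–880 m: 740 × 0.76×10⁻⁴ × 0.28 = 0.0157472 m
Δh = 0.0284256 + 0.0157472 = 0.0441728 m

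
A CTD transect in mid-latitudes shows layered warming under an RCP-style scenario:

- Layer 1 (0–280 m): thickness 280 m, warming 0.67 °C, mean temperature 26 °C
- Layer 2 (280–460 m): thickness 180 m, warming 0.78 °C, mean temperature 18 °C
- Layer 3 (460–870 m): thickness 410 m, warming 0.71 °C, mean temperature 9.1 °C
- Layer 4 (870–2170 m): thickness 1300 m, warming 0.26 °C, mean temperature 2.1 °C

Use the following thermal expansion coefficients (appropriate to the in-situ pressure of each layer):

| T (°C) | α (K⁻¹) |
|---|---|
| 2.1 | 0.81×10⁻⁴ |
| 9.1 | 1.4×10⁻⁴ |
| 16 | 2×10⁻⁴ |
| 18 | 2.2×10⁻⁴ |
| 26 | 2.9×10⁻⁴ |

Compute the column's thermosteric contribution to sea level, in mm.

Layer 1 at 26 °C → α = 2.9×10⁻⁴ K⁻¹
Layer 2 at 18 °C → α = 2.2×10⁻⁴ K⁻¹
Layer 3 at 9.1 °C → α = 1.4×10⁻⁴ K⁻¹
Layer 4 at 2.1 °C → α = 0.81×10⁻⁴ K⁻¹
0–280 m: 2.9×10⁻⁴ × 0.67 × 280 = 0.054404 m
Layer 2: 0.78 × 180 × 2.2×10⁻⁴ = 0.030888 m
Layer 3: 0.71 × 410 × 1.4×10⁻⁴ = 0.040754 m
Layer 4: 1300 × 0.26 × 0.81×10⁻⁴ = 0.027378 m
Δh = 0.054404 + 0.030888 + 0.040754 + 0.027378 = 0.153424 m ≈ 153 mm

Δh ≈ 153 mm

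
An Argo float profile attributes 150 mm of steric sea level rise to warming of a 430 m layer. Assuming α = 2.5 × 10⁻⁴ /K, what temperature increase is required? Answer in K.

1.4 K

ΔT = Δh/(αH) = 0.15 / (2.5×10⁻⁴ × 430) ≈ 1.395 K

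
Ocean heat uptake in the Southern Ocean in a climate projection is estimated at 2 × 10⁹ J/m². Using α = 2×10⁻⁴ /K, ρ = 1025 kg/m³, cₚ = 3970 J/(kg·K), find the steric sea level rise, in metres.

0.098 m of thermosteric rise

Δh = αQ/(ρcₚ) = 2×10⁻⁴ × 2×10⁹ / (1025 × 3970) ≈ 0.098298 m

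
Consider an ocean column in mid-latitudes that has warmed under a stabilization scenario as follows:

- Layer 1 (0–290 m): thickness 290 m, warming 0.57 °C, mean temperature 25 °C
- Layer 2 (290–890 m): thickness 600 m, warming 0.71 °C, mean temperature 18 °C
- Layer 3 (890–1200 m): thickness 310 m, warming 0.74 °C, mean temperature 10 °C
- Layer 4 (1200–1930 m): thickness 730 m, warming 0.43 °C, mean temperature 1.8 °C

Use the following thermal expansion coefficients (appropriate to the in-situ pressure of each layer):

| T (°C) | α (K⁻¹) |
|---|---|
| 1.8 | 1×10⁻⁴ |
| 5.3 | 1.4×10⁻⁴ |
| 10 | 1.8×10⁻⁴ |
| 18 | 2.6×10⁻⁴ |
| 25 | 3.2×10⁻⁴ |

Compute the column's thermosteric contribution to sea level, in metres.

Δh = 0.24 m

Layer 1 at 25 °C → α = 3.2×10⁻⁴ K⁻¹
Layer 2 at 18 °C → α = 2.6×10⁻⁴ K⁻¹
Layer 3 at 10 °C → α = 1.8×10⁻⁴ K⁻¹
Layer 4 at 1.8 °C → α = 1×10⁻⁴ K⁻¹
0–290 m: 3.2×10⁻⁴ × 290 × 0.57 = 0.052896 m
600 × 0.71 × 2.6×10⁻⁴ = 0.11076 m
Layer 3: 310 × 1.8×10⁻⁴ × 0.74 = 0.041292 m
1200–1930 m: 1×10⁻⁴ × 0.43 × 730 = 0.03139 m
Δh = 0.052896 + 0.11076 + 0.041292 + 0.03139 = 0.236338 m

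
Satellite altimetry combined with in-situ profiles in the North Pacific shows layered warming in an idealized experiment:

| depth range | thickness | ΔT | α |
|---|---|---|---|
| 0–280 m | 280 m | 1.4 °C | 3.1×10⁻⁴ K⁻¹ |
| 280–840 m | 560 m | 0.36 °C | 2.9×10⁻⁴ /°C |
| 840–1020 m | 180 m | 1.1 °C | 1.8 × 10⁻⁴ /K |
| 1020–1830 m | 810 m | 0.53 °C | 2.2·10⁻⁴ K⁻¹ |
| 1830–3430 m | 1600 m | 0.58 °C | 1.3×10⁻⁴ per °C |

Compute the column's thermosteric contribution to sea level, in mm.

431 mm of thermosteric rise

0–280 m: 1.4 × 280 × 3.1×10⁻⁴ = 0.12152 m
280–840 m: 2.9×10⁻⁴ × 0.36 × 560 = 0.058464 m
840–1020 m: 180 × 1.1 × 1.8×10⁻⁴ = 0.03564 m
Layer 4: 2.2×10⁻⁴ × 810 × 0.53 = 0.094446 m
1830–3430 m: 1.3×10⁻⁴ × 1600 × 0.58 = 0.12064 m
Δh = 0.12152 + 0.058464 + 0.03564 + 0.094446 + 0.12064 = 0.43071 m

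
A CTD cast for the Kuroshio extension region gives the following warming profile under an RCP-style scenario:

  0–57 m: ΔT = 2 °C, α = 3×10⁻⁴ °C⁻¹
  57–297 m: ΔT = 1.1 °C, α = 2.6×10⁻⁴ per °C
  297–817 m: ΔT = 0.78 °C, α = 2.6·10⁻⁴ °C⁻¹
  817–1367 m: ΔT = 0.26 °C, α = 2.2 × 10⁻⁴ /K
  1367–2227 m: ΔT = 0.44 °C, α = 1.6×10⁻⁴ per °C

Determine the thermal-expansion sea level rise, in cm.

3×10⁻⁴ × 2 × 57 = 0.03420 m
57–297 m: 1.1 × 240 × 2.6×10⁻⁴ = 0.06864 m
297–817 m: 0.78 × 520 × 2.6×10⁻⁴ = 0.105456 m
2.2×10⁻⁴ × 0.26 × 550 = 0.03146 m
1367–2227 m: 1.6×10⁻⁴ × 860 × 0.44 = 0.060544 m
Δh = 0.03420 + 0.06864 + 0.105456 + 0.03146 + 0.060544 = 0.30030 m

Δh ≈ 30.0 cm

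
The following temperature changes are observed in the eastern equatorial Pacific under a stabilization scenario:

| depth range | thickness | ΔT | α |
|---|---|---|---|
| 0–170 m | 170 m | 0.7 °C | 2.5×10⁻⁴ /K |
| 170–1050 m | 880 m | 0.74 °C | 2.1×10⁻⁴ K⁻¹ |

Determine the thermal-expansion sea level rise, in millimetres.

about 167 mm

0–170 m: 2.5×10⁻⁴ × 0.7 × 170 = 0.02975 m
170–1050 m: 2.1×10⁻⁴ × 0.74 × 880 = 0.136752 m
Δh = 0.02975 + 0.136752 = 0.166502 m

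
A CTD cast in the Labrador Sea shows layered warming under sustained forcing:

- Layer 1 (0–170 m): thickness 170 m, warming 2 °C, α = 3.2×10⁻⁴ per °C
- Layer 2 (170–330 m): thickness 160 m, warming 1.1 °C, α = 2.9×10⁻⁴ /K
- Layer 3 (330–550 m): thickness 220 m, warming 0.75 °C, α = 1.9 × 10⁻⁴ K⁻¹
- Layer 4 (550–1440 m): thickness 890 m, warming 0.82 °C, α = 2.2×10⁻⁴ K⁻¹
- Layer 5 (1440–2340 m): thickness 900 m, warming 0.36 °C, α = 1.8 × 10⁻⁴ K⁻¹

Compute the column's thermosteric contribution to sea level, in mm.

Δh = 410 mm

Layer 1: 2 × 170 × 3.2×10⁻⁴ = 0.10880 m
Layer 2: 2.9×10⁻⁴ × 1.1 × 160 = 0.05104 m
Layer 3: 0.75 × 220 × 1.9×10⁻⁴ = 0.03135 m
550–1440 m: 0.82 × 2.2×10⁻⁴ × 890 = 0.160556 m
0.36 × 900 × 1.8×10⁻⁴ = 0.05832 m
Δh = 0.10880 + 0.05104 + 0.03135 + 0.160556 + 0.05832 = 0.410066 m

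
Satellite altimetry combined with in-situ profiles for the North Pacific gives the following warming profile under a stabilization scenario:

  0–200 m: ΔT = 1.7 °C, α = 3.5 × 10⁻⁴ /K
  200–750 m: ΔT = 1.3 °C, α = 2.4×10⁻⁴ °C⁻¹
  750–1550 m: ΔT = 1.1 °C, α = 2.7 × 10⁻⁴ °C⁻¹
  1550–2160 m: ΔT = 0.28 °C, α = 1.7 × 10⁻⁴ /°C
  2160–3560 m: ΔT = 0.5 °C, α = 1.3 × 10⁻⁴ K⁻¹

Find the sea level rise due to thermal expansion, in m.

Layer 1: 1.7 × 200 × 3.5×10⁻⁴ = 0.11900 m
Layer 2: 1.3 × 550 × 2.4×10⁻⁴ = 0.17160 m
750–1550 m: 2.7×10⁻⁴ × 1.1 × 800 = 0.23760 m
1550–2160 m: 1.7×10⁻⁴ × 0.28 × 610 = 0.029036 m
Layer 5: 0.5 × 1.3×10⁻⁴ × 1400 = 0.09100 m
Δh = 0.11900 + 0.17160 + 0.23760 + 0.029036 + 0.09100 = 0.648236 m

0.648 m of thermosteric rise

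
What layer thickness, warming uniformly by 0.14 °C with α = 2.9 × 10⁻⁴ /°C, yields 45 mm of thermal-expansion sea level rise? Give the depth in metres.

H = Δh/(αΔT) = 0.045 / (2.9×10⁻⁴ × 0.14) ≈ 1108 m

1110 m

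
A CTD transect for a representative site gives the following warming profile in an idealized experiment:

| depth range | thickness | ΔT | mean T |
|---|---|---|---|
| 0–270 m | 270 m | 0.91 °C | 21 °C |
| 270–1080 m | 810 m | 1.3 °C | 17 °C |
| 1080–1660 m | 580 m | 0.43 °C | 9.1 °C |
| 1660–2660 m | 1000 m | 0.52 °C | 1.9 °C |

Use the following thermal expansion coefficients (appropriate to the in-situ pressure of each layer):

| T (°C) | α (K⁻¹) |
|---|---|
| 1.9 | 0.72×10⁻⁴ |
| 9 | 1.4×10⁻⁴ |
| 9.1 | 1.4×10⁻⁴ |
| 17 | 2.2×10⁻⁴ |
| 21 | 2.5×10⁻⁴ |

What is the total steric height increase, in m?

0.365 m

Layer 1 at 21 °C → α = 2.5×10⁻⁴ K⁻¹
Layer 2 at 17 °C → α = 2.2×10⁻⁴ K⁻¹
Layer 3 at 9.1 °C → α = 1.4×10⁻⁴ K⁻¹
Layer 4 at 1.9 °C → α = 0.72×10⁻⁴ K⁻¹
0–270 m: 0.91 × 2.5×10⁻⁴ × 270 = 0.061425 m
270–1080 m: 1.3 × 2.2×10⁻⁴ × 810 = 0.23166 m
0.43 × 1.4×10⁻⁴ × 580 = 0.034916 m
Layer 4: 0.52 × 1000 × 0.72×10⁻⁴ = 0.03744 m
Δh = 0.061425 + 0.23166 + 0.034916 + 0.03744 = 0.365441 m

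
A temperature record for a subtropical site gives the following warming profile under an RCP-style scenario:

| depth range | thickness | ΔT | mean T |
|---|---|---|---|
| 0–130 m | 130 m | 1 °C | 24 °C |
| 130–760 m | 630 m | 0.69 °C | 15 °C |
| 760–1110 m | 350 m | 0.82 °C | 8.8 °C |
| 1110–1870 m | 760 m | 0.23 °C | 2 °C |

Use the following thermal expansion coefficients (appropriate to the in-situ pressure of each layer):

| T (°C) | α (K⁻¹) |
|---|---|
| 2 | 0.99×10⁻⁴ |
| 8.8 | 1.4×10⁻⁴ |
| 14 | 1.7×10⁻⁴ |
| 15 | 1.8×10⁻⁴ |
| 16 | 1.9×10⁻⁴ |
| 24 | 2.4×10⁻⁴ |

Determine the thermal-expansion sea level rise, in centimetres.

16.7 cm of thermosteric rise

Layer 1 at 24 °C → α = 2.4×10⁻⁴ K⁻¹
Layer 2 at 15 °C → α = 1.8×10⁻⁴ K⁻¹
Layer 3 at 8.8 °C → α = 1.4×10⁻⁴ K⁻¹
Layer 4 at 2 °C → α = 0.99×10⁻⁴ K⁻¹
0–130 m: 2.4×10⁻⁴ × 130 × 1 = 0.03120 m
1.8×10⁻⁴ × 630 × 0.69 = 0.078246 m
0.82 × 1.4×10⁻⁴ × 350 = 0.04018 m
Layer 4: 0.23 × 760 × 0.99×10⁻⁴ = 0.0173052 m
Δh = 0.03120 + 0.078246 + 0.04018 + 0.0173052 = 0.1669312 m ≈ 16.7 cm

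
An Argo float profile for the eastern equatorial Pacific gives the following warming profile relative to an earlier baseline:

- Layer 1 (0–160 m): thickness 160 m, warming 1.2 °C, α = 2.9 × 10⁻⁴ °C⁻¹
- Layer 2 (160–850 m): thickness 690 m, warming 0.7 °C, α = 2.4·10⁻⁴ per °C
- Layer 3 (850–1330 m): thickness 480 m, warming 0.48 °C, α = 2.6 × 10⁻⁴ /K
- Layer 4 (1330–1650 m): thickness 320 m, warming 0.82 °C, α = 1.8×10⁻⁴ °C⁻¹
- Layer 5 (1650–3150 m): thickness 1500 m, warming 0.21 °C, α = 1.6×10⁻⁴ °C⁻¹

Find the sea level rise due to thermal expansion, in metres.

Layer 1: 160 × 2.9×10⁻⁴ × 1.2 = 0.05568 m
690 × 2.4×10⁻⁴ × 0.7 = 0.11592 m
850–1330 m: 480 × 2.6×10⁻⁴ × 0.48 = 0.059904 m
1330–1650 m: 1.8×10⁻⁴ × 320 × 0.82 = 0.047232 m
1650–3150 m: 1.6×10⁻⁴ × 1500 × 0.21 = 0.05040 m
Δh = 0.05568 + 0.11592 + 0.059904 + 0.047232 + 0.05040 = 0.329136 m ≈ 0.33 m

Δh = 0.33 m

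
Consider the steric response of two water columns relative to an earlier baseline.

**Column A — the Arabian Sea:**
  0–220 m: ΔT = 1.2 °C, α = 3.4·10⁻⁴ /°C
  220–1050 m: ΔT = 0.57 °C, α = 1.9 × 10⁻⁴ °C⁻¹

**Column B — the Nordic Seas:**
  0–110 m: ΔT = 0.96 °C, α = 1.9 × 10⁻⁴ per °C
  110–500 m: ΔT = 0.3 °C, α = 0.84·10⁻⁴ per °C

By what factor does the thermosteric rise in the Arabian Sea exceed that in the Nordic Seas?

A 0–220 m: 220 × 1.2 × 3.4×10⁻⁴ = 0.08976 m
A Layer 2: 0.57 × 830 × 1.9×10⁻⁴ = 0.089889 m
A total: 0.179649 m
B Layer 1: 1.9×10⁻⁴ × 110 × 0.96 = 0.020064 m
B 0.84×10⁻⁴ × 390 × 0.3 = 0.009828 m
B total: 0.029892 m
Ratio: 0.179649 / 0.029892 ≈ 6.010

6.0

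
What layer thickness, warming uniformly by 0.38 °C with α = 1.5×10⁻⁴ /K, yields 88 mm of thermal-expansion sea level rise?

H ≈ 1500 m

H = Δh/(αΔT) = 0.088 / (1.5×10⁻⁴ × 0.38) ≈ 1544 m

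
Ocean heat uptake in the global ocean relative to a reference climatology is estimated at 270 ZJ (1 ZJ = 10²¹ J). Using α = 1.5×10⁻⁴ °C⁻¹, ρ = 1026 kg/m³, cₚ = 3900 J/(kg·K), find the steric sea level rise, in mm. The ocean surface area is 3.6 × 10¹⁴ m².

Per unit area: Q = 270×10²¹ / (3.6×10¹⁴) = 7.5×10⁸ J/m²
Δh = αQ/(ρcₚ) = 1.5×10⁻⁴ × 7.5×10⁸ / (1026 × 3900) ≈ 0.028115 m

about 28.1 mm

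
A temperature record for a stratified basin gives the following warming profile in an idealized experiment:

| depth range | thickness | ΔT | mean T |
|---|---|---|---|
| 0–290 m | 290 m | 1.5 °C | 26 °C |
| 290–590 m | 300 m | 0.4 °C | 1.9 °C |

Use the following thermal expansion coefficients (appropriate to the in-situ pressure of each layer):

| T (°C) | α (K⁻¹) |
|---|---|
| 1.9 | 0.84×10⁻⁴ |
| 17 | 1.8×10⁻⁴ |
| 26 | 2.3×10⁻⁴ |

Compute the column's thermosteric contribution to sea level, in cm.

Δh ≈ 11 cm

Layer 1 at 26 °C → α = 2.3×10⁻⁴ K⁻¹
Layer 2 at 1.9 °C → α = 0.84×10⁻⁴ K⁻¹
Layer 1: 1.5 × 2.3×10⁻⁴ × 290 = 0.10005 m
Layer 2: 0.4 × 0.84×10⁻⁴ × 300 = 0.01008 m
Δh = 0.10005 + 0.01008 = 0.11013 m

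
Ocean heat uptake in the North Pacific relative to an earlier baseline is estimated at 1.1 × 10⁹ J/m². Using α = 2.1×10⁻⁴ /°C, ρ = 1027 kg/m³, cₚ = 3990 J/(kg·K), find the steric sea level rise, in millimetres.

56.4 mm

Δh = αQ/(ρcₚ) = 2.1×10⁻⁴ × 1.1×10⁹ / (1027 × 3990) ≈ 0.056373 m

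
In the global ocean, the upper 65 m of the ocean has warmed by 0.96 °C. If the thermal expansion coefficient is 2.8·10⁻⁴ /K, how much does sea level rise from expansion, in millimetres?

17.5 mm of thermosteric rise

Δh = αΔT·H = 2.8×10⁻⁴ × 0.96 × 65 = 0.017472 m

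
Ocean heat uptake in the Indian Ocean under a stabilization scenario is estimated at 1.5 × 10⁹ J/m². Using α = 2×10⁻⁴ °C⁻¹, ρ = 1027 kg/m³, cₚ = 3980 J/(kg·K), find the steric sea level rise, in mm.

73 mm

Δh = αQ/(ρcₚ) = 2×10⁻⁴ × 1.5×10⁹ / (1027 × 3980) ≈ 0.073395 m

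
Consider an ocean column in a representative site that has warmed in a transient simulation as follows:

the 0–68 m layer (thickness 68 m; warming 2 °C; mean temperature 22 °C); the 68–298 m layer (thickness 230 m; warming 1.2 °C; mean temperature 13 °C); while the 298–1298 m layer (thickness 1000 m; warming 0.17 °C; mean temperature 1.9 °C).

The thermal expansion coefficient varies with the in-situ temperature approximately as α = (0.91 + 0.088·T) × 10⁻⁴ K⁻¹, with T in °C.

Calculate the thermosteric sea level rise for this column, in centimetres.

Δh ≈ 11.4 cm

Layer 1: α = (0.91 + 0.088×22)×10⁻⁴ = 2.846×10⁻⁴ K⁻¹
Layer 2: α = (0.91 + 0.088×13)×10⁻⁴ = 2.054×10⁻⁴ K⁻¹
Layer 3: α = (0.91 + 0.088×1.9)×10⁻⁴ = 1.0772×10⁻⁴ K⁻¹
Layer 1: 2.846×10⁻⁴ × 68 × 2 = 0.0387056 m
Layer 2: 2.054×10⁻⁴ × 230 × 1.2 = 0.0566904 m
298–1298 m: 0.17 × 1000 × 1.0772×10⁻⁴ = 0.0183124 m
Δh = 0.0387056 + 0.0566904 + 0.0183124 = 0.1137084 m ≈ 11.4 cm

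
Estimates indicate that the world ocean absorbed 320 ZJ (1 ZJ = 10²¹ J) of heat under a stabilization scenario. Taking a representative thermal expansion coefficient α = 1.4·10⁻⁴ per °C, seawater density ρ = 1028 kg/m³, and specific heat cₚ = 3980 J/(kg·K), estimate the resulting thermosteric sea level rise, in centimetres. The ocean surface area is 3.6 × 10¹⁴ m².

Per unit area: Q = 320×10²¹ / (3.6×10¹⁴) ≈ 8.889×10⁸ J/m²
Δh = αQ/(ρcₚ) = 1.4×10⁻⁴ × 8.889×10⁸ / (1028 × 3980) ≈ 0.030416 m

Δh ≈ 3.04 cm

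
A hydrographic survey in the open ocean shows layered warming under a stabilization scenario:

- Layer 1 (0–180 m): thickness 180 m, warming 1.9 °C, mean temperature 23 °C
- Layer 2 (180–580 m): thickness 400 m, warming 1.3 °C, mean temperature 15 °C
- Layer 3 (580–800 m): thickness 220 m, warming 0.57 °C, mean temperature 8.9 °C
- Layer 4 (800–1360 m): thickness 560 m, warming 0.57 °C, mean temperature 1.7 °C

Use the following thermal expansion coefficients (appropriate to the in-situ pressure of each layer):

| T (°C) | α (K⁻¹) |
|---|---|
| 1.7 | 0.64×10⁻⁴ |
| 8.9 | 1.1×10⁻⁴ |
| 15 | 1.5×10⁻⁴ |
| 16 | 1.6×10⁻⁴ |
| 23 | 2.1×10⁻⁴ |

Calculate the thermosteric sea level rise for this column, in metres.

about 0.184 m

Layer 1 at 23 °C → α = 2.1×10⁻⁴ K⁻¹
Layer 2 at 15 °C → α = 1.5×10⁻⁴ K⁻¹
Layer 3 at 8.9 °C → α = 1.1×10⁻⁴ K⁻¹
Layer 4 at 1.7 °C → α = 0.64×10⁻⁴ K⁻¹
180 × 1.9 × 2.1×10⁻⁴ = 0.07182 m
1.3 × 1.5×10⁻⁴ × 400 = 0.07800 m
580–800 m: 0.57 × 1.1×10⁻⁴ × 220 = 0.013794 m
Layer 4: 0.57 × 0.64×10⁻⁴ × 560 = 0.0204288 m
Δh = 0.07182 + 0.07800 + 0.013794 + 0.0204288 = 0.1840428 m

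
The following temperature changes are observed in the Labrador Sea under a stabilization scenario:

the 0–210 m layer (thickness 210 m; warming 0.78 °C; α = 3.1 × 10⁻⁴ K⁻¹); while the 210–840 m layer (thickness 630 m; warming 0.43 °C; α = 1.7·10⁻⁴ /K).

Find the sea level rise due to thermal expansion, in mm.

96.8 mm of thermosteric rise

Layer 1: 210 × 0.78 × 3.1×10⁻⁴ = 0.050778 m
Layer 2: 0.43 × 630 × 1.7×10⁻⁴ = 0.046053 m
Δh = 0.050778 + 0.046053 = 0.096831 m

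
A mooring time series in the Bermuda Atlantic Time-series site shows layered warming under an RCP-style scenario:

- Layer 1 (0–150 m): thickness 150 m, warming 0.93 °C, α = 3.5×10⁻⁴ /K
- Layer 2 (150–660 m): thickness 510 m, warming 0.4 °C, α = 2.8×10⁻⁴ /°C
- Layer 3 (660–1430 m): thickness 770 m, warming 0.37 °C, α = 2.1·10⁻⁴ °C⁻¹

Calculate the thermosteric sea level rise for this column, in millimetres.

0.93 × 150 × 3.5×10⁻⁴ = 0.048825 m
150–660 m: 2.8×10⁻⁴ × 510 × 0.4 = 0.05712 m
Layer 3: 2.1×10⁻⁴ × 770 × 0.37 = 0.059829 m
Δh = 0.048825 + 0.05712 + 0.059829 = 0.165774 m

166 mm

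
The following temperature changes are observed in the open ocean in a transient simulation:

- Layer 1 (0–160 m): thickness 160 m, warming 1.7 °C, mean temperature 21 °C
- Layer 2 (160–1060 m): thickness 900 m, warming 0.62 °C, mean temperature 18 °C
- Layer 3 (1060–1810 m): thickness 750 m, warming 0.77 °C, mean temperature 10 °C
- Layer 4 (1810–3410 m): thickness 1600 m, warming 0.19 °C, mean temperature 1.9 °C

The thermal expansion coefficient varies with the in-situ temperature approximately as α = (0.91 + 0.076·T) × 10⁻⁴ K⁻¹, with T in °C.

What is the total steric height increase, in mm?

Layer 1: α = (0.91 + 0.076×21)×10⁻⁴ = 2.506×10⁻⁴ K⁻¹
Layer 2: α = (0.91 + 0.076×18)×10⁻⁴ = 2.278×10⁻⁴ K⁻¹
Layer 3: α = (0.91 + 0.076×10)×10⁻⁴ = 1.67×10⁻⁴ K⁻¹
Layer 4: α = (0.91 + 0.076×1.9)×10⁻⁴ = 1.0544×10⁻⁴ K⁻¹
2.506×10⁻⁴ × 1.7 × 160 = 0.0681632 m
160–1060 m: 2.278×10⁻⁴ × 900 × 0.62 = 0.1271124 m
Layer 3: 750 × 0.77 × 1.67×10⁻⁴ = 0.0964425 m
Layer 4: 1600 × 1.0544×10⁻⁴ × 0.19 = 0.03205376 m
Δh = 0.0681632 + 0.1271124 + 0.0964425 + 0.03205376 = 0.32377186 m

Δh ≈ 324 mm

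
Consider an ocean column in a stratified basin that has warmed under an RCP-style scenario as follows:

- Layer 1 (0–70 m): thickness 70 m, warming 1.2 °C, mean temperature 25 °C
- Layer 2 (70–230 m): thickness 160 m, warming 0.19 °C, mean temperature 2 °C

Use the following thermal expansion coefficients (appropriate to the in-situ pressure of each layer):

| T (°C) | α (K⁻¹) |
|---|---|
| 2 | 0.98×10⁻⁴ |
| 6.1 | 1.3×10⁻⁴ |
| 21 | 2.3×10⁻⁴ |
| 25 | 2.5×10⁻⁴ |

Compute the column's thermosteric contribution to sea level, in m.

Layer 1 at 25 °C → α = 2.5×10⁻⁴ K⁻¹
Layer 2 at 2 °C → α = 0.98×10⁻⁴ K⁻¹
0–70 m: 2.5×10⁻⁴ × 1.2 × 70 = 0.02100 m
0.19 × 0.98×10⁻⁴ × 160 = 0.0029792 m
Δh = 0.02100 + 0.0029792 = 0.0239792 m

Δh ≈ 0.0240 m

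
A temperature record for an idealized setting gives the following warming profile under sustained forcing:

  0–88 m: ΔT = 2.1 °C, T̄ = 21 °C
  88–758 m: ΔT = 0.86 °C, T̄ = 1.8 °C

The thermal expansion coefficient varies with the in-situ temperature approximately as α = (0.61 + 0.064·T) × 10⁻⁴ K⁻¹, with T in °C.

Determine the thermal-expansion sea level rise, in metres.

0.0779 m of thermosteric rise

Layer 1: α = (0.61 + 0.064×21)×10⁻⁴ = 1.954×10⁻⁴ K⁻¹
Layer 2: α = (0.61 + 0.064×1.8)×10⁻⁴ = 0.7252×10⁻⁴ K⁻¹
1.954×10⁻⁴ × 88 × 2.1 = 0.03610992 m
0.86 × 0.7252×10⁻⁴ × 670 = 0.041786024 m
Δh = 0.03610992 + 0.041786024 = 0.077895944 m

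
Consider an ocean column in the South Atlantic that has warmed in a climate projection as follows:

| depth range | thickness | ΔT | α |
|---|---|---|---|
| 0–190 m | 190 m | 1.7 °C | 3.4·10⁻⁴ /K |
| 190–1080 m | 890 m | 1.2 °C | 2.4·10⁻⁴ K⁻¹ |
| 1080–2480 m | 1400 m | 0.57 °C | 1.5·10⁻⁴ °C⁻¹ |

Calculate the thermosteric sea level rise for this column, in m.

Layer 1: 1.7 × 190 × 3.4×10⁻⁴ = 0.10982 m
890 × 2.4×10⁻⁴ × 1.2 = 0.25632 m
1400 × 0.57 × 1.5×10⁻⁴ = 0.11970 m
Δh = 0.10982 + 0.25632 + 0.11970 = 0.48584 m ≈ 0.486 m

0.486 m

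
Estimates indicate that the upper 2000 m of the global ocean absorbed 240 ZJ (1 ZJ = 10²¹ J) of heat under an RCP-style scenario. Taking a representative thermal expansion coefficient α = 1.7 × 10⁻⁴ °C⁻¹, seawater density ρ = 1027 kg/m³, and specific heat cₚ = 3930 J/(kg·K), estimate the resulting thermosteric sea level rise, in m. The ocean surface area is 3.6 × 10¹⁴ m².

Per unit area: Q = 240×10²¹ / (3.6×10¹⁴) ≈ 6.667×10⁸ J/m²
Δh = αQ/(ρcₚ) = 1.7×10⁻⁴ × 6.667×10⁸ / (1027 × 3930) ≈ 0.028081 m

Δh = 0.0281 m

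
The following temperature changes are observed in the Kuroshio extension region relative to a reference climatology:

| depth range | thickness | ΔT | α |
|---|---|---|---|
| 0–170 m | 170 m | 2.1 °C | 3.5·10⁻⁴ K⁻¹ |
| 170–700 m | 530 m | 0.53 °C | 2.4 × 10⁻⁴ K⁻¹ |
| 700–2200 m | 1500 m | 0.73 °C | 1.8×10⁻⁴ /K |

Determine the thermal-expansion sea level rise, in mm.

Layer 1: 170 × 3.5×10⁻⁴ × 2.1 = 0.12495 m
170–700 m: 0.53 × 2.4×10⁻⁴ × 530 = 0.067416 m
700–2200 m: 1500 × 1.8×10⁻⁴ × 0.73 = 0.19710 m
Δh = 0.12495 + 0.067416 + 0.19710 = 0.389466 m

about 389 mm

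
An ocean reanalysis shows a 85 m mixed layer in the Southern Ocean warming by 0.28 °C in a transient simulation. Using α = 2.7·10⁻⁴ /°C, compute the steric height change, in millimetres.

about 6.4 mm

Δh = αΔT·H = 2.7×10⁻⁴ × 0.28 × 85 = 0.006426 m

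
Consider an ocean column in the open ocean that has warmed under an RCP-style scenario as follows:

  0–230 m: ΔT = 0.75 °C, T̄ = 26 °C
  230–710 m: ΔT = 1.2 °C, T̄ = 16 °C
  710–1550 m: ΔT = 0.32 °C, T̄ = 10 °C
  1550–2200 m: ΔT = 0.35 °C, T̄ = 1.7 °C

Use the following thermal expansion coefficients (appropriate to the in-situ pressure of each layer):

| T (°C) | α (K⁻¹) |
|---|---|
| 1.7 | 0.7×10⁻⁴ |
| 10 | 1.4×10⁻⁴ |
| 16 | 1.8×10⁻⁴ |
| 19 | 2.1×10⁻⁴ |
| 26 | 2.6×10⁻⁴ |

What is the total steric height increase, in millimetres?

202 mm

Layer 1 at 26 °C → α = 2.6×10⁻⁴ K⁻¹
Layer 2 at 16 °C → α = 1.8×10⁻⁴ K⁻¹
Layer 3 at 10 °C → α = 1.4×10⁻⁴ K⁻¹
Layer 4 at 1.7 °C → α = 0.7×10⁻⁴ K⁻¹
0–230 m: 230 × 0.75 × 2.6×10⁻⁴ = 0.04485 m
480 × 1.8×10⁻⁴ × 1.2 = 0.10368 m
840 × 0.32 × 1.4×10⁻⁴ = 0.037632 m
Layer 4: 0.35 × 650 × 0.7×10⁻⁴ = 0.015925 m
Δh = 0.04485 + 0.10368 + 0.037632 + 0.015925 = 0.202087 m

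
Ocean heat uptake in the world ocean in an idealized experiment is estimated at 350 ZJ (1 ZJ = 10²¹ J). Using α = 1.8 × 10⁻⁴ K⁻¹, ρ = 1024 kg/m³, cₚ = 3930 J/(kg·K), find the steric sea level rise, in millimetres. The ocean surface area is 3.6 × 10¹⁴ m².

about 43.5 mm

Per unit area: Q = 350×10²¹ / (3.6×10¹⁴) ≈ 9.722×10⁸ J/m²
Δh = αQ/(ρcₚ) = 1.8×10⁻⁴ × 9.722×10⁸ / (1024 × 3930) ≈ 0.043485 m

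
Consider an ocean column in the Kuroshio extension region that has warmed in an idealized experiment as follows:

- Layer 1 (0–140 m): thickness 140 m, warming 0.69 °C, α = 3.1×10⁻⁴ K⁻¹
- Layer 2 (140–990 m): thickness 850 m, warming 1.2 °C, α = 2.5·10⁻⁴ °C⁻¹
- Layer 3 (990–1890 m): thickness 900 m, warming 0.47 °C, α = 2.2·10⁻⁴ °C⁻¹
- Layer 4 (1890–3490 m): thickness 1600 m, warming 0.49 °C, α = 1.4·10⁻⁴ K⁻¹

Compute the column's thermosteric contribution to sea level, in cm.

Δh ≈ 49 cm

Layer 1: 140 × 0.69 × 3.1×10⁻⁴ = 0.029946 m
140–990 m: 850 × 1.2 × 2.5×10⁻⁴ = 0.25500 m
990–1890 m: 0.47 × 2.2×10⁻⁴ × 900 = 0.09306 m
Layer 4: 1.4×10⁻⁴ × 0.49 × 1600 = 0.10976 m
Δh = 0.029946 + 0.25500 + 0.09306 + 0.10976 = 0.487766 m ≈ 49 cm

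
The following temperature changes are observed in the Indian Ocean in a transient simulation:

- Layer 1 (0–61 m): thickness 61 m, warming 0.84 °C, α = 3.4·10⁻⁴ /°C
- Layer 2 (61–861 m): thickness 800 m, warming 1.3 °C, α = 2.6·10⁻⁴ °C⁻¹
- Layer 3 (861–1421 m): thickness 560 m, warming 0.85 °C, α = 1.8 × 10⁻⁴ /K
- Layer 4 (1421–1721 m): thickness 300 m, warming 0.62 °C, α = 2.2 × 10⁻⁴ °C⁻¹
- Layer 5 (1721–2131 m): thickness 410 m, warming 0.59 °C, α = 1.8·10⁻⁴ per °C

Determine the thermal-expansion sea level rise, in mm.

about 460 mm

Layer 1: 61 × 0.84 × 3.4×10⁻⁴ = 0.0174216 m
Layer 2: 800 × 2.6×10⁻⁴ × 1.3 = 0.27040 m
Layer 3: 560 × 1.8×10⁻⁴ × 0.85 = 0.08568 m
0.62 × 300 × 2.2×10⁻⁴ = 0.04092 m
1721–2131 m: 0.59 × 410 × 1.8×10⁻⁴ = 0.043542 m
Δh = 0.0174216 + 0.27040 + 0.08568 + 0.04092 + 0.043542 = 0.4579636 m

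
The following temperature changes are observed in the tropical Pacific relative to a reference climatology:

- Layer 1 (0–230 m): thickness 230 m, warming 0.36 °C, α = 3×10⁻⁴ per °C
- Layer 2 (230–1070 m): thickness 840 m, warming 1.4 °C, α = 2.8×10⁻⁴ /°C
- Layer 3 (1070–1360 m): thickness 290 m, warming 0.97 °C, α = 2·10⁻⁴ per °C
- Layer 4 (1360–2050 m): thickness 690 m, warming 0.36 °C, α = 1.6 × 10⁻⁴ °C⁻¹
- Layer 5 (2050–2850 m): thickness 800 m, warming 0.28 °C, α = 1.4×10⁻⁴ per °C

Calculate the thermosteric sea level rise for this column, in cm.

0–230 m: 0.36 × 230 × 3×10⁻⁴ = 0.02484 m
2.8×10⁻⁴ × 1.4 × 840 = 0.32928 m
290 × 2×10⁻⁴ × 0.97 = 0.05626 m
0.36 × 690 × 1.6×10⁻⁴ = 0.039744 m
2050–2850 m: 1.4×10⁻⁴ × 800 × 0.28 = 0.03136 m
Δh = 0.02484 + 0.32928 + 0.05626 + 0.039744 + 0.03136 = 0.481484 m ≈ 48 cm

48 cm of thermosteric rise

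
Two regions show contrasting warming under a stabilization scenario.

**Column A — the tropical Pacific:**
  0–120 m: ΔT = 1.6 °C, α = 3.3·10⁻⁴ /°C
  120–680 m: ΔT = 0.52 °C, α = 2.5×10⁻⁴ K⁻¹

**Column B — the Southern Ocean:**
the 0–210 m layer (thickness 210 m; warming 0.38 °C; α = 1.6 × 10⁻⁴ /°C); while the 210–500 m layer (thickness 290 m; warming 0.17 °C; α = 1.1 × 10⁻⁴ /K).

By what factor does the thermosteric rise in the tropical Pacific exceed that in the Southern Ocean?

7.5

A 3.3×10⁻⁴ × 1.6 × 120 = 0.06336 m
A Layer 2: 560 × 0.52 × 2.5×10⁻⁴ = 0.07280 m
A total: 0.13616 m
B Layer 1: 210 × 1.6×10⁻⁴ × 0.38 = 0.012768 m
B Layer 2: 1.1×10⁻⁴ × 0.17 × 290 = 0.005423 m
B total: 0.018191 m
Ratio: 0.13616 / 0.018191 ≈ 7.485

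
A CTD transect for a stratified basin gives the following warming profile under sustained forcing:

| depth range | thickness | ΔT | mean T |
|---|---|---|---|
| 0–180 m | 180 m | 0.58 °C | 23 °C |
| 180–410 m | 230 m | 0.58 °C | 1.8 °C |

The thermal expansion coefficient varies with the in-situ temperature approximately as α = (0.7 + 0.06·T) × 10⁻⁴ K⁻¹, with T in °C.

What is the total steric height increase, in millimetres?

32.5 mm of thermosteric rise

Layer 1: α = (0.7 + 0.06×23)×10⁻⁴ = 2.08×10⁻⁴ K⁻¹
Layer 2: α = (0.7 + 0.06×1.8)×10⁻⁴ = 0.808×10⁻⁴ K⁻¹
2.08×10⁻⁴ × 0.58 × 180 = 0.0217152 m
180–410 m: 0.808×10⁻⁴ × 0.58 × 230 = 0.01077872 m
Δh = 0.0217152 + 0.01077872 = 0.03249392 m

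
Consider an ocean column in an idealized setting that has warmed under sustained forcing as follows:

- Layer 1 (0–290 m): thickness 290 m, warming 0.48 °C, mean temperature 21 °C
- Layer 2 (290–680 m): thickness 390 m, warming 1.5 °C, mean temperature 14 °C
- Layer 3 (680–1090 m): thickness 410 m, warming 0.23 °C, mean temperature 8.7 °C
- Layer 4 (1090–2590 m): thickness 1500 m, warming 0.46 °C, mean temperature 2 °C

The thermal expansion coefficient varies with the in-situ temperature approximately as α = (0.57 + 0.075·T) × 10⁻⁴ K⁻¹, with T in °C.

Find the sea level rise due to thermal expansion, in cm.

Layer 1: α = (0.57 + 0.075×21)×10⁻⁴ = 2.145×10⁻⁴ K⁻¹
Layer 2: α = (0.57 + 0.075×14)×10⁻⁴ = 1.62×10⁻⁴ K⁻¹
Layer 3: α = (0.57 + 0.075×8.7)×10⁻⁴ = 1.2225×10⁻⁴ K⁻¹
Layer 4: α = (0.57 + 0.075×2)×10⁻⁴ = 0.72×10⁻⁴ K⁻¹
2.145×10⁻⁴ × 290 × 0.48 = 0.0298584 m
290–680 m: 1.62×10⁻⁴ × 1.5 × 390 = 0.09477 m
680–1090 m: 410 × 0.23 × 1.2225×10⁻⁴ = 0.011528175 m
1090–2590 m: 1500 × 0.72×10⁻⁴ × 0.46 = 0.04968 m
Δh = 0.0298584 + 0.09477 + 0.011528175 + 0.04968 = 0.185836575 m ≈ 18.6 cm

Δh ≈ 18.6 cm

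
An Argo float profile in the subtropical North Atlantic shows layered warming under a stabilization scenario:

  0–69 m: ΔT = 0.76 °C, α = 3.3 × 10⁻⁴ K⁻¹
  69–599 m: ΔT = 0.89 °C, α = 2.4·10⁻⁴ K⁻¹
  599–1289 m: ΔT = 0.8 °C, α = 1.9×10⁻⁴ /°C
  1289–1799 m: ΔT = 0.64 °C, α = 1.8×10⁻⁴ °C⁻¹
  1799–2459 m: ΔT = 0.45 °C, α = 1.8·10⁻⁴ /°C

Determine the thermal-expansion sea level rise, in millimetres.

Layer 1: 69 × 3.3×10⁻⁴ × 0.76 = 0.0173052 m
69–599 m: 0.89 × 2.4×10⁻⁴ × 530 = 0.113208 m
599–1289 m: 690 × 1.9×10⁻⁴ × 0.8 = 0.10488 m
1.8×10⁻⁴ × 510 × 0.64 = 0.058752 m
1799–2459 m: 0.45 × 1.8×10⁻⁴ × 660 = 0.05346 m
Δh = 0.0173052 + 0.113208 + 0.10488 + 0.058752 + 0.05346 = 0.3476052 m ≈ 348 mm

about 348 mm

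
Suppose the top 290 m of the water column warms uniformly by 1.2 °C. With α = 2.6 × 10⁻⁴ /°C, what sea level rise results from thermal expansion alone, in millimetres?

Δh = αΔT·H = 2.6×10⁻⁴ × 1.2 × 290 = 0.09048 m

about 90.5 mm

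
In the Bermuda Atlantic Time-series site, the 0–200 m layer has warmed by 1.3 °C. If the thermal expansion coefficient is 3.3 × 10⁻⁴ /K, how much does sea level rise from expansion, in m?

Δh = αΔT·H = 3.3×10⁻⁴ × 1.3 × 200 = 0.08580 m

Δh ≈ 0.0858 m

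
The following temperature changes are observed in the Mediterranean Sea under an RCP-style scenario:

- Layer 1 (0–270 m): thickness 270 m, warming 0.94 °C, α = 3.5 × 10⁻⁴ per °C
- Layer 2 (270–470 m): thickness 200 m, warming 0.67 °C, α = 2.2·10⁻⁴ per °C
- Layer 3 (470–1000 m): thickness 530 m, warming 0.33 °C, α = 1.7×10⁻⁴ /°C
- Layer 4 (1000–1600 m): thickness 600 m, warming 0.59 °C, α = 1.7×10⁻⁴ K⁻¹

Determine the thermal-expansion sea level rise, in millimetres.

0–270 m: 0.94 × 3.5×10⁻⁴ × 270 = 0.08883 m
200 × 2.2×10⁻⁴ × 0.67 = 0.02948 m
470–1000 m: 530 × 0.33 × 1.7×10⁻⁴ = 0.029733 m
Layer 4: 1.7×10⁻⁴ × 0.59 × 600 = 0.06018 m
Δh = 0.08883 + 0.02948 + 0.029733 + 0.06018 = 0.208223 m ≈ 208 mm

Δh ≈ 208 mm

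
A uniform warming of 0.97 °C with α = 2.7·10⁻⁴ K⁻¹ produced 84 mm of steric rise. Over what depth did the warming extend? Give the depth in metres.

H = Δh/(αΔT) = 0.084 / (2.7×10⁻⁴ × 0.97) ≈ 320.7 m

about 321 m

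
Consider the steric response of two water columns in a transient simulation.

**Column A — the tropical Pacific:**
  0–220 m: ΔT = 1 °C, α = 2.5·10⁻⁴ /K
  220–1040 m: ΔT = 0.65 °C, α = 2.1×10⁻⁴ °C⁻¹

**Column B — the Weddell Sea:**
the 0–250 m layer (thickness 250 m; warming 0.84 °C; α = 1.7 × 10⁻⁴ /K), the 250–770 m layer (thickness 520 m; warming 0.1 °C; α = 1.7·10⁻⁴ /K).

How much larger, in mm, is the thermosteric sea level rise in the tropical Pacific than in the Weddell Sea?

Δh_A − Δh_B ≈ 120 mm

A 220 × 2.5×10⁻⁴ × 1 = 0.05500 m
A Layer 2: 820 × 0.65 × 2.1×10⁻⁴ = 0.11193 m
A total: 0.16693 m
B 0–250 m: 1.7×10⁻⁴ × 250 × 0.84 = 0.03570 m
B 250–770 m: 1.7×10⁻⁴ × 0.1 × 520 = 0.00884 m
B total: 0.04454 m
Difference: 0.16693 − 0.04454 = 0.12239 m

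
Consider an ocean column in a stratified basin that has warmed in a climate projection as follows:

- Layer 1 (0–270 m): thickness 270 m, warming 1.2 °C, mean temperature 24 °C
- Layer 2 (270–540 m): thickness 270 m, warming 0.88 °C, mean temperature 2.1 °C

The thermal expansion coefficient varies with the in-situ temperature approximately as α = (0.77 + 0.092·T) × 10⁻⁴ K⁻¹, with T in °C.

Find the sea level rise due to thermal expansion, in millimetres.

Δh ≈ 119 mm

Layer 1: α = (0.77 + 0.092×24)×10⁻⁴ = 2.978×10⁻⁴ K⁻¹
Layer 2: α = (0.77 + 0.092×2.1)×10⁻⁴ = 0.9632×10⁻⁴ K⁻¹
Layer 1: 1.2 × 2.978×10⁻⁴ × 270 = 0.0964872 m
Layer 2: 270 × 0.9632×10⁻⁴ × 0.88 = 0.022885632 m
Δh = 0.0964872 + 0.022885632 = 0.119372832 m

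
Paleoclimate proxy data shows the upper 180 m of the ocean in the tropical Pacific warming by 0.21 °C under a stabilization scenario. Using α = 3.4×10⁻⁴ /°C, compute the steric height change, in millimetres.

Δh ≈ 13 mm

Δh = αΔT·H = 3.4×10⁻⁴ × 0.21 × 180 = 0.012852 m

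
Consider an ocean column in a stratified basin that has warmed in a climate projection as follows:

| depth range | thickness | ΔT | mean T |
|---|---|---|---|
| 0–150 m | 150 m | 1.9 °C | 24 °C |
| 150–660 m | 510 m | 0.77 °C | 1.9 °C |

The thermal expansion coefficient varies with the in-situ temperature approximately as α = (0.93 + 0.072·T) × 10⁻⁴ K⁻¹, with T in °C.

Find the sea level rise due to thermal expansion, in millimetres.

120 mm of thermosteric rise

Layer 1: α = (0.93 + 0.072×24)×10⁻⁴ = 2.658×10⁻⁴ K⁻¹
Layer 2: α = (0.93 + 0.072×1.9)×10⁻⁴ = 1.0668×10⁻⁴ K⁻¹
Layer 1: 2.658×10⁻⁴ × 1.9 × 150 = 0.075753 m
510 × 0.77 × 1.0668×10⁻⁴ = 0.041893236 m
Δh = 0.075753 + 0.041893236 = 0.117646236 m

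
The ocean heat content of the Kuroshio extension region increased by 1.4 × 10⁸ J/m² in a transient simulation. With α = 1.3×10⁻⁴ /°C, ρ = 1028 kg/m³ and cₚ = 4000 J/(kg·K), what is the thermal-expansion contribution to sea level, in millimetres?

Δh = αQ/(ρcₚ) = 1.3×10⁻⁴ × 1.4×10⁸ / (1028 × 4000) ≈ 0.0044261 m

4.43 mm of thermosteric rise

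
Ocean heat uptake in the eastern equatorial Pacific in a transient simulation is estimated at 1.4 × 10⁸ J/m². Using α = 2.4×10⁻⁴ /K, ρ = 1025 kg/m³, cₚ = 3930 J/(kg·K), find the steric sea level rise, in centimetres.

Δh = αQ/(ρcₚ) = 2.4×10⁻⁴ × 1.4×10⁸ / (1025 × 3930) ≈ 0.0083411 m

Δh = 0.83 cm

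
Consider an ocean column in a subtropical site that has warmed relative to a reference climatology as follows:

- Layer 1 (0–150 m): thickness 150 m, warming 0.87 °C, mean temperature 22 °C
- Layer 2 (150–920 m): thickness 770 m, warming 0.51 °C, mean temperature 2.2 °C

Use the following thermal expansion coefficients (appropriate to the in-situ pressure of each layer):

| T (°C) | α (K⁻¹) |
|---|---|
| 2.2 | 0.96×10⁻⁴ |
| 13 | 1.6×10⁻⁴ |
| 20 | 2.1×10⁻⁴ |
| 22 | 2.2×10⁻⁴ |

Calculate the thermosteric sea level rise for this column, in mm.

Layer 1 at 22 °C → α = 2.2×10⁻⁴ K⁻¹
Layer 2 at 2.2 °C → α = 0.96×10⁻⁴ K⁻¹
2.2×10⁻⁴ × 0.87 × 150 = 0.02871 m
0.51 × 0.96×10⁻⁴ × 770 = 0.0376992 m
Δh = 0.02871 + 0.0376992 = 0.0664092 m ≈ 66.4 mm

Δh = 66.4 mm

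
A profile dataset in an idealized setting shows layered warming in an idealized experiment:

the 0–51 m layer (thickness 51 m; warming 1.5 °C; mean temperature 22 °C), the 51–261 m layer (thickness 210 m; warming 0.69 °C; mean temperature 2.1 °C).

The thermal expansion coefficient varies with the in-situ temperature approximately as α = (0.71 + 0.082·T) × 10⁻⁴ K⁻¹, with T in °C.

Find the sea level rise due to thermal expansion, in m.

Layer 1: α = (0.71 + 0.082×22)×10⁻⁴ = 2.514×10⁻⁴ K⁻¹
Layer 2: α = (0.71 + 0.082×2.1)×10⁻⁴ = 0.8822×10⁻⁴ K⁻¹
Layer 1: 51 × 2.514×10⁻⁴ × 1.5 = 0.0192321 m
51–261 m: 0.8822×10⁻⁴ × 0.69 × 210 = 0.012783078 m
Δh = 0.0192321 + 0.012783078 = 0.032015178 m ≈ 0.032 m

0.032 m of thermosteric rise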